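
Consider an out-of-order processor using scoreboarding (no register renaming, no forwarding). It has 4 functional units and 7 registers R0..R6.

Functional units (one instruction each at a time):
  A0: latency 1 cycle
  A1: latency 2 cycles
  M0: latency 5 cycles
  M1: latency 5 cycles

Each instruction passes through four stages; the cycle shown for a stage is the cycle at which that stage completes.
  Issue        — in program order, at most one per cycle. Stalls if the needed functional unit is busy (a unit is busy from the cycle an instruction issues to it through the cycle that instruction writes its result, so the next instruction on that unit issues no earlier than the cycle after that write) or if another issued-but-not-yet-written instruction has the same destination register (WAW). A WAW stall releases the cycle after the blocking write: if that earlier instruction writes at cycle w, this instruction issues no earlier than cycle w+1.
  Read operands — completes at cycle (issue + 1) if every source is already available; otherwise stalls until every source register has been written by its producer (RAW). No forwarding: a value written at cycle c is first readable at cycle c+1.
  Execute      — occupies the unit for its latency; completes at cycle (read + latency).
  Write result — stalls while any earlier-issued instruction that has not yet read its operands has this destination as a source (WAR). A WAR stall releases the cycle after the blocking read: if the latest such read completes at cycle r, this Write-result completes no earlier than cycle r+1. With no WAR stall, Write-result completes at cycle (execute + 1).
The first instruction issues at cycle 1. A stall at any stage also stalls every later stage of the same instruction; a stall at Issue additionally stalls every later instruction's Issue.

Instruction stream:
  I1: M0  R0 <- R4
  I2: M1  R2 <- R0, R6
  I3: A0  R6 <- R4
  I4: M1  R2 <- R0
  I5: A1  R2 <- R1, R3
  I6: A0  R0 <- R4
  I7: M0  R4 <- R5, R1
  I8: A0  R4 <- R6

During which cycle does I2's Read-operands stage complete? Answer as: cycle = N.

I1  is:1  ro:2  ex:7  wr:8
I2  is:2  ro:9  ex:14  wr:15  — RAW R0: wait I1 write@8
I3  is:3  ro:4  ex:5  wr:10  — WAR R6: wait I2 read@9
I4  is:16  ro:17  ex:22  wr:23  — struct: M1 busy until I2 writes@15
I5  is:24  ro:25  ex:27  wr:28  — WAW R2: wait I4 write@23
I6  is:25  ro:26  ex:27  wr:28
I7  is:26  ro:27  ex:32  wr:33
I8  is:34  ro:35  ex:36  wr:37  — WAW R4: wait I7 write@33

cycle = 9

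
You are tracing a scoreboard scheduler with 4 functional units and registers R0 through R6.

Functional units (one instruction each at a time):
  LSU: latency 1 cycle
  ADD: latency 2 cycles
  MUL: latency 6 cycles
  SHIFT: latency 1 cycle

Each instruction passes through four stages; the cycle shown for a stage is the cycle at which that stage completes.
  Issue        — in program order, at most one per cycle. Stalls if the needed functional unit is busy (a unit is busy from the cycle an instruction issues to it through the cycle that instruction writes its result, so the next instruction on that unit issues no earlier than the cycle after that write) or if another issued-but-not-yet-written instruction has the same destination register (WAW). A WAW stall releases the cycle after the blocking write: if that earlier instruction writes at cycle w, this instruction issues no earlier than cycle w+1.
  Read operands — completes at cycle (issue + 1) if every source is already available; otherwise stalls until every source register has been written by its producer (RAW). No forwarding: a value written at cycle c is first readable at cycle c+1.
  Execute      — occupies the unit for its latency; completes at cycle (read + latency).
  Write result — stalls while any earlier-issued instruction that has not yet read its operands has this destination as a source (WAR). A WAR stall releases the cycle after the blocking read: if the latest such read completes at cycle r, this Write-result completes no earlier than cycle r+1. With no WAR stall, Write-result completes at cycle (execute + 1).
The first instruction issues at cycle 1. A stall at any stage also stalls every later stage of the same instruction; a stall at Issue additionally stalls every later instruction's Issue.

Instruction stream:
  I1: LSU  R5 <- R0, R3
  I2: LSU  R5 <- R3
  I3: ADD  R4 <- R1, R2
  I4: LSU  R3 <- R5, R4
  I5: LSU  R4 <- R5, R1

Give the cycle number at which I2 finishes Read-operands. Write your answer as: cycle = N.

[I1] 1/2/3/4
[I2] 5/6/7/8  (struct: LSU busy until I1 writes@4)
[I3] 6/7/9/10
[I4] 9/11/12/13  (struct: LSU busy until I2 writes@8; RAW R4: wait I3 write@10)
[I5] 14/15/16/17  (struct: LSU busy until I4 writes@13)

cycle = 6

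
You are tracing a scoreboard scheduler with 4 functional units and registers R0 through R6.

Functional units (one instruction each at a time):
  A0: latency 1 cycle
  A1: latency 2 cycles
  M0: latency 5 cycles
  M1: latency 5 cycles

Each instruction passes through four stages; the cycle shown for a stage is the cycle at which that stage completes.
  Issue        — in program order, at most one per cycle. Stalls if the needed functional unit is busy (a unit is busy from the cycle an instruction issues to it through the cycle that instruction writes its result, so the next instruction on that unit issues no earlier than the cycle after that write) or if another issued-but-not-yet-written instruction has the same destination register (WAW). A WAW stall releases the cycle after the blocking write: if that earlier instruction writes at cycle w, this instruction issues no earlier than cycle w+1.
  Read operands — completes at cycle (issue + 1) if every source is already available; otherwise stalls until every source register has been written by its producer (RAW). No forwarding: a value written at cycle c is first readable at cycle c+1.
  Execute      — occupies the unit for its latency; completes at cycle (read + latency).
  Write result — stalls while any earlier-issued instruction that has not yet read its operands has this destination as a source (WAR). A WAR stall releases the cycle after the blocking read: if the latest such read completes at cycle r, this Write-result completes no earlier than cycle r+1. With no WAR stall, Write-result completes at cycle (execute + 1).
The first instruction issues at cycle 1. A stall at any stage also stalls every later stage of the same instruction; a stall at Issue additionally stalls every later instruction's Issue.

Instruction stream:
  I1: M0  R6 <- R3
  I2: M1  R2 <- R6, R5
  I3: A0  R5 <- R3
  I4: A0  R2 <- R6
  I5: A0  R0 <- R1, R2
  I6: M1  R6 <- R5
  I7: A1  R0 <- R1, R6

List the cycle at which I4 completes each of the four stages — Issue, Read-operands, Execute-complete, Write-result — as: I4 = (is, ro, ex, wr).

I4 = (16, 17, 18, 19)

cycle 1: I1→M0
cycle 2: I1 RO; I2→M1
cycle 3: I3→A0
cycle 4: I3 RO
cycle 5: I3 EX
cycle 7: I1 EX
cycle 8: I1 WR R6
cycle 9: I2 RO
cycle 10: I3 WR R5
cycle 14: I2 EX
cycle 15: I2 WR R2
cycle 16: I4→A0
cycle 17: I4 RO
cycle 18: I4 EX
cycle 19: I4 WR R2
cycle 20: I5→A0
cycle 21: I5 RO; I6→M1
cycle 22: I5 EX; I6 RO
cycle 23: I5 WR R0
cycle 24: I7→A1
cycle 27: I6 EX
cycle 28: I6 WR R6
cycle 29: I7 RO
cycle 31: I7 EX
cycle 32: I7 WR R0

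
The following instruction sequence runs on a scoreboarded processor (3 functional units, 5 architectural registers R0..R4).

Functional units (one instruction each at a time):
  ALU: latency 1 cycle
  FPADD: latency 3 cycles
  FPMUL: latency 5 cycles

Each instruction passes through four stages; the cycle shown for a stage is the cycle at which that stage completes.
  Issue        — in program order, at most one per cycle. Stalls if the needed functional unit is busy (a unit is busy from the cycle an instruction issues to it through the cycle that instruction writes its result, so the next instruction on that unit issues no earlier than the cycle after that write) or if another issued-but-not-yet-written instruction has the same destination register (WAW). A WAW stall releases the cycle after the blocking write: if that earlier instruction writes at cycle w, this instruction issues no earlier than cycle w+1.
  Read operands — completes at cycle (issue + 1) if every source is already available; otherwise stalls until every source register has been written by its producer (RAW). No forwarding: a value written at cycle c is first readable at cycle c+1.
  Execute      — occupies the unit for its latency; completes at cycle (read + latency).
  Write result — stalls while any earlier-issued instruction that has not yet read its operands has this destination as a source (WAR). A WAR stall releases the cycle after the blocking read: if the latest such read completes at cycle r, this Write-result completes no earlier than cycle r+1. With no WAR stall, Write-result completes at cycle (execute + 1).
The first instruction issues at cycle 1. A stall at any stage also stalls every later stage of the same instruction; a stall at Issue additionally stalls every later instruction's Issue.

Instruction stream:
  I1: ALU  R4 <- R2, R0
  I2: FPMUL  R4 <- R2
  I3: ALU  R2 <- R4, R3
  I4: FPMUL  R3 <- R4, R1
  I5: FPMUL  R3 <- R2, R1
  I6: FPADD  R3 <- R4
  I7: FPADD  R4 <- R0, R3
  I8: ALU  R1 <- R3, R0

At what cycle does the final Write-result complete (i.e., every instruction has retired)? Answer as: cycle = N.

cycle = 40

I1  is:1  ro:2  ex:3  wr:4
I2  is:5  ro:6  ex:11  wr:12  — WAW R4: wait I1 write@4
I3  is:6  ro:13  ex:14  wr:15  — RAW R4: wait I2 write@12
I4  is:13  ro:14  ex:19  wr:20  — struct: FPMUL busy until I2 writes@12
I5  is:21  ro:22  ex:27  wr:28  — struct: FPMUL busy until I4 writes@20
I6  is:29  ro:30  ex:33  wr:34  — WAW R3: wait I5 write@28
I7  is:35  ro:36  ex:39  wr:40  — struct: FPADD busy until I6 writes@34
I8  is:36  ro:37  ex:38  wr:39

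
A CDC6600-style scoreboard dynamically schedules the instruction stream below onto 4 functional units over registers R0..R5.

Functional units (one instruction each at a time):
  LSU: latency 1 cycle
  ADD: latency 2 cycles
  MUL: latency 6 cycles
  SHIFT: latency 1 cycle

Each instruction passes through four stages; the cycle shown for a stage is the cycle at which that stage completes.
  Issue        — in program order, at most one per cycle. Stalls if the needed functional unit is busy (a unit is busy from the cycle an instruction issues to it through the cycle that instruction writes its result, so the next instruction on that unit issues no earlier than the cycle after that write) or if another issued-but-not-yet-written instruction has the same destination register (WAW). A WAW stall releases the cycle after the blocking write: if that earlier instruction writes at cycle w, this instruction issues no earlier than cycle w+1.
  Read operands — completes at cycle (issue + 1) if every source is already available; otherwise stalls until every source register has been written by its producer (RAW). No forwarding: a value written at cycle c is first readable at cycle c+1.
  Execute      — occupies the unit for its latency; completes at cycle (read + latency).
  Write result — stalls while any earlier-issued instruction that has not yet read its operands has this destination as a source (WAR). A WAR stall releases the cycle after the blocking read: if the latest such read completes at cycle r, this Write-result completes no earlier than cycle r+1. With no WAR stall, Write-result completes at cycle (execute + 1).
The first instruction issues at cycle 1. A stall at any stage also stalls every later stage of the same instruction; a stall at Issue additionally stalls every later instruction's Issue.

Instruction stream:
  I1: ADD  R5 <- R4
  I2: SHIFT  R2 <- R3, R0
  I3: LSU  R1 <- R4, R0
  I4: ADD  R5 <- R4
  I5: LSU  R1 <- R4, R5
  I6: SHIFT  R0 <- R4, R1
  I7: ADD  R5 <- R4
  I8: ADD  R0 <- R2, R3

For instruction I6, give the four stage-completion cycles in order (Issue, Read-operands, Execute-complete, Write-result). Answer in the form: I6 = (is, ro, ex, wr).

I1: IS=1 RO=2 EX=4 WR=5
I2: IS=2 RO=3 EX=4 WR=5
I3: IS=3 RO=4 EX=5 WR=6
I4: IS=6 RO=7 EX=9 WR=10  [struct: ADD busy until I1 writes@5]
I5: IS=7 RO=11 EX=12 WR=13  [RAW R5: wait I4 write@10]
I6: IS=8 RO=14 EX=15 WR=16  [RAW R1: wait I5 write@13]
I7: IS=11 RO=12 EX=14 WR=15  [struct: ADD busy until I4 writes@10]
I8: IS=17 RO=18 EX=20 WR=21  [WAW R0: wait I6 write@16]

I6 = (8, 14, 15, 16)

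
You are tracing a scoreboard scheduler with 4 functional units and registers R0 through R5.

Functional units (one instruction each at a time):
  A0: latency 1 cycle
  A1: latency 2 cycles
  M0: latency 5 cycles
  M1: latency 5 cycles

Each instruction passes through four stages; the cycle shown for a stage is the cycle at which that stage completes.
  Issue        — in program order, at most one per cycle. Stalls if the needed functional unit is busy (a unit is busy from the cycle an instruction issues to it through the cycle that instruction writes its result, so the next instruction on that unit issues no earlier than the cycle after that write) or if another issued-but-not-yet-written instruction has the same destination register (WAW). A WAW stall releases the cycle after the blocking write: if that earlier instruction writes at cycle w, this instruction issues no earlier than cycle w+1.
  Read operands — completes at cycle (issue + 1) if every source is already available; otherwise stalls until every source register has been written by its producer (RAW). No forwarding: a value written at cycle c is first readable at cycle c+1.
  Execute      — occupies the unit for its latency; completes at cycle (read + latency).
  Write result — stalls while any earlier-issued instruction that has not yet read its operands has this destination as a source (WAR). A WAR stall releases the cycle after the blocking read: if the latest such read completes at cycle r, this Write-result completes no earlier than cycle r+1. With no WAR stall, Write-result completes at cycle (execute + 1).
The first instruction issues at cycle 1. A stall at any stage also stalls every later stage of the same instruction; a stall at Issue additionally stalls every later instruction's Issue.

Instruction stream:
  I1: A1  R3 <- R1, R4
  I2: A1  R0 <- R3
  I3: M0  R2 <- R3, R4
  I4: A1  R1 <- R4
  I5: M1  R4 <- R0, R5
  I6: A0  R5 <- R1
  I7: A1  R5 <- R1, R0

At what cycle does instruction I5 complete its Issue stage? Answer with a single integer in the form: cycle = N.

cycle = 12

cycle 1: I1→A1
cycle 2: I1 RO
cycle 4: I1 EX
cycle 5: I1 WR R3
cycle 6: I2→A1
cycle 7: I2 RO; I3→M0
cycle 8: I3 RO
cycle 9: I2 EX
cycle 10: I2 WR R0
cycle 11: I4→A1
cycle 12: I4 RO; I5→M1
cycle 13: I3 EX; I5 RO; I6→A0
cycle 14: I3 WR R2; I4 EX
cycle 15: I4 WR R1
cycle 16: I6 RO
cycle 17: I6 EX
cycle 18: I5 EX; I6 WR R5
cycle 19: I5 WR R4; I7→A1
cycle 20: I7 RO
cycle 22: I7 EX
cycle 23: I7 WR R5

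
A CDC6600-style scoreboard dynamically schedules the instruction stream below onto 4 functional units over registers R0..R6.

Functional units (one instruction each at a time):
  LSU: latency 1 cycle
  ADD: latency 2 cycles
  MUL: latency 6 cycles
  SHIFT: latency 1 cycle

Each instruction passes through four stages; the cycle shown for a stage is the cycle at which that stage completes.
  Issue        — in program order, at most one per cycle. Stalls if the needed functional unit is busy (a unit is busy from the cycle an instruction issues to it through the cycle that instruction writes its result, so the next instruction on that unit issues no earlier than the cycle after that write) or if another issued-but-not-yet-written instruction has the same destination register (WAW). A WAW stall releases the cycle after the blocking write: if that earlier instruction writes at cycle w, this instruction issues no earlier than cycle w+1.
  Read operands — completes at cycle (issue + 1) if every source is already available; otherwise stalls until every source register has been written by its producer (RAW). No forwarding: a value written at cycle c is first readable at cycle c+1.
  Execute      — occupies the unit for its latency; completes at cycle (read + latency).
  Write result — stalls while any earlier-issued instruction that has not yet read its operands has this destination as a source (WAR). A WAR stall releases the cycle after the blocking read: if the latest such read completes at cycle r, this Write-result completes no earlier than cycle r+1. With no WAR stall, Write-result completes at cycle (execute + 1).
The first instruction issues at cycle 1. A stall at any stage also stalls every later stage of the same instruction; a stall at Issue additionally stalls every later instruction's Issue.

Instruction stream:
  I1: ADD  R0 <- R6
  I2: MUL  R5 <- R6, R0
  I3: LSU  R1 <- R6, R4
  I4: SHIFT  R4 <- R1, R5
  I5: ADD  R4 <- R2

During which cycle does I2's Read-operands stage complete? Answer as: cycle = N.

c1: I1 dispatched to ADD
c2: I1 operands ready · I2 dispatched to MUL
c3: I3 dispatched to LSU
c4: I1 complete · I3 operands ready · I4 dispatched to SHIFT
c5: R0←I1 · I3 complete
c6: I2 operands ready · R1←I3
c12: I2 complete
c13: R5←I2
c14: I4 operands ready
c15: I4 complete
c16: R4←I4
c17: I5 dispatched to ADD
c18: I5 operands ready
c20: I5 complete
c21: R4←I5

cycle = 6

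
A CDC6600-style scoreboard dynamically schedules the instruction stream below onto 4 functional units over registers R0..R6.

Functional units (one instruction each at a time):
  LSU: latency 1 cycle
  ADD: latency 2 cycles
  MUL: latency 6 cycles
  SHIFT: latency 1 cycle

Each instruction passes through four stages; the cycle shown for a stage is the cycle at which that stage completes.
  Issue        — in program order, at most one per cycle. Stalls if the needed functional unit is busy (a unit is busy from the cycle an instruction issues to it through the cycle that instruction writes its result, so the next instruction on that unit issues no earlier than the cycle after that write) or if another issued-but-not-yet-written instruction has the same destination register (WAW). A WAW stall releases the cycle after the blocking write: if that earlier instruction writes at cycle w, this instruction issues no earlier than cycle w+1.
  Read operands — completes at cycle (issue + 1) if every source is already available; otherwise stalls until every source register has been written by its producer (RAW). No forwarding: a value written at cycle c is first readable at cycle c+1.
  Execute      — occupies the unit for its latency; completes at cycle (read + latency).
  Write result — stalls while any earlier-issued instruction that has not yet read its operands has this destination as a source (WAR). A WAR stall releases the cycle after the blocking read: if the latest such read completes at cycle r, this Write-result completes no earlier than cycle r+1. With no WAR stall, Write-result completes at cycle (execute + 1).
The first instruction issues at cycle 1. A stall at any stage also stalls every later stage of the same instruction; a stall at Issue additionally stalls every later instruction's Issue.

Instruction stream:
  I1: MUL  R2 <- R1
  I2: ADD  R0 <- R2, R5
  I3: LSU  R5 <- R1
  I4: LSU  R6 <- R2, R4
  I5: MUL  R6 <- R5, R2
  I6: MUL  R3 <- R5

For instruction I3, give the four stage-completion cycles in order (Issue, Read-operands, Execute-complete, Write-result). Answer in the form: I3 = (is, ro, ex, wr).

I3 = (3, 4, 5, 11)

I1: IS=1 RO=2 EX=8 WR=9
I2: IS=2 RO=10 EX=12 WR=13  [RAW R2: wait I1 write@9]
I3: IS=3 RO=4 EX=5 WR=11  [WAR R5: wait I2 read@10]
I4: IS=12 RO=13 EX=14 WR=15  [struct: LSU busy until I3 writes@11]
I5: IS=16 RO=17 EX=23 WR=24  [WAW R6: wait I4 write@15]
I6: IS=25 RO=26 EX=32 WR=33  [struct: MUL busy until I5 writes@24]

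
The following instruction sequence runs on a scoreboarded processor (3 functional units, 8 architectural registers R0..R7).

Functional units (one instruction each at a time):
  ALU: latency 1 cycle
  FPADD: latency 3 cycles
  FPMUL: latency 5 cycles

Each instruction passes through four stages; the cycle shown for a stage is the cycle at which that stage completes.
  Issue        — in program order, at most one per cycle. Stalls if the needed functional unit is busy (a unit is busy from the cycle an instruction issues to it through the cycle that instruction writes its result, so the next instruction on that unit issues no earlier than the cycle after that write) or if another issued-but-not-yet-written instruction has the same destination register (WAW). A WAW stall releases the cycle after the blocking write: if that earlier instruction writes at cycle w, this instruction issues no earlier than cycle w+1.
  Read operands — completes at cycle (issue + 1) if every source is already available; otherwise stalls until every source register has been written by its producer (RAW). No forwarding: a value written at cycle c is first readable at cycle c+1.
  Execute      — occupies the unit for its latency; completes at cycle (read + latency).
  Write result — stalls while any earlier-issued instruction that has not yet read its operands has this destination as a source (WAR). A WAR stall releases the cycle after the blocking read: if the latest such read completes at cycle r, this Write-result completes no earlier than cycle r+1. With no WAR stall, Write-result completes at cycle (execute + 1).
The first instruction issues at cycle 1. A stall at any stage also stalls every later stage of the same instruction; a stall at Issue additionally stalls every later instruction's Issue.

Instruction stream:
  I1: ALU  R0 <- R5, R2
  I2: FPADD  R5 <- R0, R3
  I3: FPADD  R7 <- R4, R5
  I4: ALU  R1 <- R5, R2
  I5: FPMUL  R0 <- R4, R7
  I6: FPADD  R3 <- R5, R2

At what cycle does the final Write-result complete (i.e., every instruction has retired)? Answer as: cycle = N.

  I1 | 1 | 2 | 3 | 4
  I2 | 2 | 5 | 8 | 9   RAW R0: wait I1 write@4
  I3 | 10 | 11 | 14 | 15   struct: FPADD busy until I2 writes@9
  I4 | 11 | 12 | 13 | 14
  I5 | 12 | 16 | 21 | 22   RAW R7: wait I3 write@15
  I6 | 16 | 17 | 20 | 21   struct: FPADD busy until I3 writes@15

cycle = 22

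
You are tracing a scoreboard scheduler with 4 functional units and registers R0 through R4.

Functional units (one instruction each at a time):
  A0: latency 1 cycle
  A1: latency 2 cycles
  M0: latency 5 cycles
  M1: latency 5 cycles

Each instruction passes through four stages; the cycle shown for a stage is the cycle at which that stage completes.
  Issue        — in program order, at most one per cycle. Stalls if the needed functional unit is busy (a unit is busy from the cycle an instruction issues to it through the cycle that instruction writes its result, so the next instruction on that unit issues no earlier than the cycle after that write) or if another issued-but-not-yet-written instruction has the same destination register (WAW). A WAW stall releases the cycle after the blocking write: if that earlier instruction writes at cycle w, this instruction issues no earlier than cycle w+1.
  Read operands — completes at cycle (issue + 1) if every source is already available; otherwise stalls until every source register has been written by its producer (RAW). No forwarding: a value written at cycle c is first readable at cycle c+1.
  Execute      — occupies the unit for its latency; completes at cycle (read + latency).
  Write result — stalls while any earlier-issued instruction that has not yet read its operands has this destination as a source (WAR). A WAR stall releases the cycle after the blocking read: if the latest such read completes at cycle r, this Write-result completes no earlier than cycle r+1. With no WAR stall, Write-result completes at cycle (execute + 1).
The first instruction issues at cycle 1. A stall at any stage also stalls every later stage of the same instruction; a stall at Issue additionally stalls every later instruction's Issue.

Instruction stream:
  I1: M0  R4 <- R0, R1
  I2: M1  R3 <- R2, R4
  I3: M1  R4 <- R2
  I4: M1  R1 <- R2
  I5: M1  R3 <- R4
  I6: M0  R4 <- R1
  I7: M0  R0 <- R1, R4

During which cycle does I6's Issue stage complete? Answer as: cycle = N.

cycle = 33

I1  is:1  ro:2  ex:7  wr:8
I2  is:2  ro:9  ex:14  wr:15  — RAW R4: wait I1 write@8
I3  is:16  ro:17  ex:22  wr:23  — struct: M1 busy until I2 writes@15
I4  is:24  ro:25  ex:30  wr:31  — struct: M1 busy until I3 writes@23
I5  is:32  ro:33  ex:38  wr:39  — struct: M1 busy until I4 writes@31
I6  is:33  ro:34  ex:39  wr:40
I7  is:41  ro:42  ex:47  wr:48  — struct: M0 busy until I6 writes@40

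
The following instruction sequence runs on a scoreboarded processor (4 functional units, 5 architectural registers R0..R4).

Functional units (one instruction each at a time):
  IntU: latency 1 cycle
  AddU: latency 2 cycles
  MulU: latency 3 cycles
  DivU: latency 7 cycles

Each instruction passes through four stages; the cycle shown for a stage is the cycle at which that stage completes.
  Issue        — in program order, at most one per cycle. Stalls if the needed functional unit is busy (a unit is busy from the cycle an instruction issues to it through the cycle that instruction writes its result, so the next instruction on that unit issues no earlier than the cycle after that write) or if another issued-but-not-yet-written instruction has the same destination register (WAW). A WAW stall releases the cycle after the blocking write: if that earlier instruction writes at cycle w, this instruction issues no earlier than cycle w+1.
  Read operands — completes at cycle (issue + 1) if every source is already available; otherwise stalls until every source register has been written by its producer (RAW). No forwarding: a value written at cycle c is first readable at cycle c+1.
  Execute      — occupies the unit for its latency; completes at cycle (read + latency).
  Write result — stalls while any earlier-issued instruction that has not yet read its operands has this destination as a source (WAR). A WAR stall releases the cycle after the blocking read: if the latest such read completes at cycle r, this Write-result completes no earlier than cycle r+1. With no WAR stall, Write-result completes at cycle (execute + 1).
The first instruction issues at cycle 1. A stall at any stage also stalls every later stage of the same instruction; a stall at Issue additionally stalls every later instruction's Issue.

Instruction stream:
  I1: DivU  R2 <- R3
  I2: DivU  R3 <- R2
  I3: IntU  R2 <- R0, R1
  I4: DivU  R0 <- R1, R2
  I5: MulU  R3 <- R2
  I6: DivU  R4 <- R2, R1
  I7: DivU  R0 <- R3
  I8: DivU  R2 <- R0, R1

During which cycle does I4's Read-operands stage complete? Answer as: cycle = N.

I1 -> (1, 2, 9, 10)
I2 -> (11, 12, 19, 20)  // struct: DivU busy until I1 writes@10
I3 -> (12, 13, 14, 15)
I4 -> (21, 22, 29, 30)  // struct: DivU busy until I2 writes@20
I5 -> (22, 23, 26, 27)
I6 -> (31, 32, 39, 40)  // struct: DivU busy until I4 writes@30
I7 -> (41, 42, 49, 50)  // struct: DivU busy until I6 writes@40
I8 -> (51, 52, 59, 60)  // struct: DivU busy until I7 writes@50

cycle = 22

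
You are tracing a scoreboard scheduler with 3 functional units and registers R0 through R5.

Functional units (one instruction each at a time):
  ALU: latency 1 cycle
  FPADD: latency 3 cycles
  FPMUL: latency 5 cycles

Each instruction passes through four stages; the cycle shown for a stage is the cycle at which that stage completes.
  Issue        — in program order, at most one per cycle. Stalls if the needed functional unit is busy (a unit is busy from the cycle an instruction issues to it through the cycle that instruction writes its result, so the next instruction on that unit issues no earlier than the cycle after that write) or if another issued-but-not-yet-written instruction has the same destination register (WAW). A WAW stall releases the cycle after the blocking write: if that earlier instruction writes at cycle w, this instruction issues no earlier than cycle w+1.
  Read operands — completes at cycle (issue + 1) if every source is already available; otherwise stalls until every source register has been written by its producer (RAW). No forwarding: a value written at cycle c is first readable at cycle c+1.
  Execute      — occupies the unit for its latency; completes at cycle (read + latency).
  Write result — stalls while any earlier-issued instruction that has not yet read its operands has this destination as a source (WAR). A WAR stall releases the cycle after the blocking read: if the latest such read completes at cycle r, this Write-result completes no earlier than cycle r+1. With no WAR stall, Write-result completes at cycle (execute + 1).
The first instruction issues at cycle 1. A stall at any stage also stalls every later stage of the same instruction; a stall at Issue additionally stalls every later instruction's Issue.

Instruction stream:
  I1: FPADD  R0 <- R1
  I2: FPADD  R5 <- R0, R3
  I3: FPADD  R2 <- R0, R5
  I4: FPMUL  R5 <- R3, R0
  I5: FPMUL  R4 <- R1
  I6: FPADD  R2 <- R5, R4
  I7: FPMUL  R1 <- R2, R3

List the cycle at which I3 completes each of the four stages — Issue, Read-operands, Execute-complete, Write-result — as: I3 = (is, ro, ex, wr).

1) issue 1, read 2, done 5, write 6
2) issue 7, read 8, done 11, write 12  <struct: FPADD busy until I1 writes@6>
3) issue 13, read 14, done 17, write 18  <struct: FPADD busy until I2 writes@12>
4) issue 14, read 15, done 20, write 21
5) issue 22, read 23, done 28, write 29  <struct: FPMUL busy until I4 writes@21>
6) issue 23, read 30, done 33, write 34  <RAW R4: wait I5 write@29>
7) issue 30, read 35, done 40, write 41  <struct: FPMUL busy until I5 writes@29 / RAW R2: wait I6 write@34>

I3 = (13, 14, 17, 18)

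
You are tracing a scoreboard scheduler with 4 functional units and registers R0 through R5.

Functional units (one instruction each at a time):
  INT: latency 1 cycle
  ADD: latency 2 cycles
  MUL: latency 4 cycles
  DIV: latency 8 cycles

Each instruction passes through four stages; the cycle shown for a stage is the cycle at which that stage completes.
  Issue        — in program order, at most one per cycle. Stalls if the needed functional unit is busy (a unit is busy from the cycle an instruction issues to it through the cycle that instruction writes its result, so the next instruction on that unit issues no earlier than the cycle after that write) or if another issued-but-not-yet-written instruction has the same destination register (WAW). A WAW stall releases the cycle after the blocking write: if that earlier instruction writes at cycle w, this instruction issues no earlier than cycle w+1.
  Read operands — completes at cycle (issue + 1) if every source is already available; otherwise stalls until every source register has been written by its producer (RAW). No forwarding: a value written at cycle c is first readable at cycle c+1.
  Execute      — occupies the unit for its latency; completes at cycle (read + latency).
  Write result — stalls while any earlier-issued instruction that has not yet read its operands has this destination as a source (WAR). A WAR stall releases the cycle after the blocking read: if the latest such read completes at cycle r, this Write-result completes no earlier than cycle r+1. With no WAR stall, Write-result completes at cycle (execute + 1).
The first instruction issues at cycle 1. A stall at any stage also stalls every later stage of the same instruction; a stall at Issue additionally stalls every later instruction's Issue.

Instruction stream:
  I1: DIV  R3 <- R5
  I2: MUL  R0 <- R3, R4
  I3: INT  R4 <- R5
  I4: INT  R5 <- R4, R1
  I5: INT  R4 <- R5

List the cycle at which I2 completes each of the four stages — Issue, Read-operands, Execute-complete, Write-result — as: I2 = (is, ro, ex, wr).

[1] I1 dispatched to DIV
[2] I1 operands ready · I2 dispatched to MUL
[3] I3 dispatched to INT
[4] I3 operands ready
[5] I3 complete
[10] I1 complete
[11] R3←I1
[12] I2 operands ready
[13] R4←I3
[14] I4 dispatched to INT
[15] I4 operands ready
[16] I2 complete · I4 complete
[17] R0←I2 · R5←I4
[18] I5 dispatched to INT
[19] I5 operands ready
[20] I5 complete
[21] R4←I5

I2 = (2, 12, 16, 17)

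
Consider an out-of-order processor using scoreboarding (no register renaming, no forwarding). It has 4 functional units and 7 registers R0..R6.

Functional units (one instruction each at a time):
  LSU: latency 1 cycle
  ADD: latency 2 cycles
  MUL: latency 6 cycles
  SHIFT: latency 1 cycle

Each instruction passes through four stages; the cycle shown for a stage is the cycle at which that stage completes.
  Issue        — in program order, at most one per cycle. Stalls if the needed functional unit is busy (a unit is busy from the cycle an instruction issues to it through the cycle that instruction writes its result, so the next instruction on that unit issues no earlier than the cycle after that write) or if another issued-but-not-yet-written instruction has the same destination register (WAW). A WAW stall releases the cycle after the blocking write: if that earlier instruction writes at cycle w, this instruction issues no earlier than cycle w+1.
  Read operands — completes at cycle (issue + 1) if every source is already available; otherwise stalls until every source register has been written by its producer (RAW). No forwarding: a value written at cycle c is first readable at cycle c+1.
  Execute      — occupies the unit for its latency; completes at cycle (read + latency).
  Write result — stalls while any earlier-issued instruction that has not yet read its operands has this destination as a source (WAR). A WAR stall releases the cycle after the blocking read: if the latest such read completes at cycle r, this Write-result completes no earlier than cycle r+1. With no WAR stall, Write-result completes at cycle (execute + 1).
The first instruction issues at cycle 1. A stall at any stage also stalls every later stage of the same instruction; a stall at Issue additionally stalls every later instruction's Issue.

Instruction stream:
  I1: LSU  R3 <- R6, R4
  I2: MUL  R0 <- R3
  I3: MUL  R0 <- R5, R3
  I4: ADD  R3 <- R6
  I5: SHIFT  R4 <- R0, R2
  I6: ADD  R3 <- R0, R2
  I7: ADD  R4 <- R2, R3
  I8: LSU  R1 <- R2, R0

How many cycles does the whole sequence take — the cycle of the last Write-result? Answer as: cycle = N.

cycle = 30

I1 -> (1, 2, 3, 4)
I2 -> (2, 5, 11, 12)  // RAW R3: wait I1 write@4
I3 -> (13, 14, 20, 21)  // struct: MUL busy until I2 writes@12
I4 -> (14, 15, 17, 18)
I5 -> (15, 22, 23, 24)  // RAW R0: wait I3 write@21
I6 -> (19, 22, 24, 25)  // struct: ADD busy until I4 writes@18, RAW R0: wait I3 write@21
I7 -> (26, 27, 29, 30)  // struct: ADD busy until I6 writes@25
I8 -> (27, 28, 29, 30)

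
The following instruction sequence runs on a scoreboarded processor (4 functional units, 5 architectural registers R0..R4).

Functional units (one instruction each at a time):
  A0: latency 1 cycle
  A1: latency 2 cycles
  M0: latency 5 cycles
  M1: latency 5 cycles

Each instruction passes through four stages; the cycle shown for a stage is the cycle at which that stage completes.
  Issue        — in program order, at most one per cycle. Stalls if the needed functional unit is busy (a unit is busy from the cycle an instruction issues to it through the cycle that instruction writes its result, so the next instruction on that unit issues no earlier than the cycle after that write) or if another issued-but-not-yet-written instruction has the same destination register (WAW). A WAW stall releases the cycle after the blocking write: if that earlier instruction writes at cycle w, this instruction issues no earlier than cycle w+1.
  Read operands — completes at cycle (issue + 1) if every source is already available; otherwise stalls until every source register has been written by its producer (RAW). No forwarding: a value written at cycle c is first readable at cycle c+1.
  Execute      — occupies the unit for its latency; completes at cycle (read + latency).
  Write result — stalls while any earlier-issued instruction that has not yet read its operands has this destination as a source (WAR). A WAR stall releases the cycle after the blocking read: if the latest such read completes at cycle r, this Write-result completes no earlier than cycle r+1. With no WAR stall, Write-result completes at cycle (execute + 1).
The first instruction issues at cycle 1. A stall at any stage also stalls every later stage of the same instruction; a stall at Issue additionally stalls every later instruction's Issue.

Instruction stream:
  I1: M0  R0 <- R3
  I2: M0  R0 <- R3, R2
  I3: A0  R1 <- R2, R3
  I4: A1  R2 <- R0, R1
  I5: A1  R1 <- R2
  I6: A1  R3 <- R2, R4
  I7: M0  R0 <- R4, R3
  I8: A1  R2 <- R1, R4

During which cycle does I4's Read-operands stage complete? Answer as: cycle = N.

cycle = 17

I1  is:1  ro:2  ex:7  wr:8
I2  is:9  ro:10  ex:15  wr:16  — struct: M0 busy until I1 writes@8
I3  is:10  ro:11  ex:12  wr:13
I4  is:11  ro:17  ex:19  wr:20  — RAW R0: wait I2 write@16
I5  is:21  ro:22  ex:24  wr:25  — struct: A1 busy until I4 writes@20
I6  is:26  ro:27  ex:29  wr:30  — struct: A1 busy until I5 writes@25
I7  is:27  ro:31  ex:36  wr:37  — RAW R3: wait I6 write@30
I8  is:31  ro:32  ex:34  wr:35  — struct: A1 busy until I6 writes@30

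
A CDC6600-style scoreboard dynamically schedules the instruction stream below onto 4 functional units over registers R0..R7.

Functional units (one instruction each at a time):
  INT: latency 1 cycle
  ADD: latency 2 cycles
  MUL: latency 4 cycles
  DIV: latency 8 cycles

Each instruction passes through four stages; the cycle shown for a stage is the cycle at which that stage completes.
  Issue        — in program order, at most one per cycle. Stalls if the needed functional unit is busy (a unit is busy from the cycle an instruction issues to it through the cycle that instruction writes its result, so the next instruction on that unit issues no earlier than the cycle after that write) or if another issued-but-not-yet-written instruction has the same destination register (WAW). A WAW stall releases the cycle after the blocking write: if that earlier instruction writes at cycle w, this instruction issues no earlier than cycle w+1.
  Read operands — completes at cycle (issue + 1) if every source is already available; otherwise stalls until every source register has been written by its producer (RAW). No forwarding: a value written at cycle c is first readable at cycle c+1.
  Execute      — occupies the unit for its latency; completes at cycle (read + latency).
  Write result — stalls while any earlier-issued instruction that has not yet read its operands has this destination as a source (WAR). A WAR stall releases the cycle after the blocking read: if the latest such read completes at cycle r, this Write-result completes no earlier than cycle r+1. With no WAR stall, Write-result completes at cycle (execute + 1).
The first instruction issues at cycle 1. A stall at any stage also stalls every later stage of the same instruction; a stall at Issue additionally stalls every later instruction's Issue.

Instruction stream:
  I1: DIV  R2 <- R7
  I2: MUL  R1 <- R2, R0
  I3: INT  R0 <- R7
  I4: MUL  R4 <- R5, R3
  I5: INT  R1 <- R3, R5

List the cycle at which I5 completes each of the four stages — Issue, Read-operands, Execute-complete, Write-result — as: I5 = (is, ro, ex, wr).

I5 = (19, 20, 21, 22)

I1 -> (1, 2, 10, 11)
I2 -> (2, 12, 16, 17)  // RAW R2: wait I1 write@11
I3 -> (3, 4, 5, 13)  // WAR R0: wait I2 read@12
I4 -> (18, 19, 23, 24)  // struct: MUL busy until I2 writes@17
I5 -> (19, 20, 21, 22)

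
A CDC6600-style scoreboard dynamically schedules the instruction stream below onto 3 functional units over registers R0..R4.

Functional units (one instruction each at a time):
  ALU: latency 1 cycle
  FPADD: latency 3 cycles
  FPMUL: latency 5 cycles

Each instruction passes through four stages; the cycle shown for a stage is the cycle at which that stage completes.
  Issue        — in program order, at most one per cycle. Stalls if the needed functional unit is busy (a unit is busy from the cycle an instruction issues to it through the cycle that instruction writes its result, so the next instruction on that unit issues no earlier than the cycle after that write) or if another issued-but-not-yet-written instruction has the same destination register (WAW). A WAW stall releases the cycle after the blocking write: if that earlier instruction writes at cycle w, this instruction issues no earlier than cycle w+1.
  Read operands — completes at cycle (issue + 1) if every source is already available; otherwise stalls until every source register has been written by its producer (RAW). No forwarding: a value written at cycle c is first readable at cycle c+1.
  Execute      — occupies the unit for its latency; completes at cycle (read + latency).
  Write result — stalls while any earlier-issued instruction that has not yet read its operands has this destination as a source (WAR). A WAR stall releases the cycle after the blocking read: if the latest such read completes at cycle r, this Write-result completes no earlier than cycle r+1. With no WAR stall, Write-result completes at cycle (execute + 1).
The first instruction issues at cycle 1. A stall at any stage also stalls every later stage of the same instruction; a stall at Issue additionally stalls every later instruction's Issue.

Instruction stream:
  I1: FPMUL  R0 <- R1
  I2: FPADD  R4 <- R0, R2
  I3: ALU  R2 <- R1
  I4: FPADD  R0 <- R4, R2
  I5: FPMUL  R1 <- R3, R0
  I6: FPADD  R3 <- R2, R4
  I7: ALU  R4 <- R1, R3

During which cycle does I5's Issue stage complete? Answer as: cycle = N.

I1: IS=1 RO=2 EX=7 WR=8
I2: IS=2 RO=9 EX=12 WR=13  [RAW R0: wait I1 write@8]
I3: IS=3 RO=4 EX=5 WR=10  [WAR R2: wait I2 read@9]
I4: IS=14 RO=15 EX=18 WR=19  [struct: FPADD busy until I2 writes@13]
I5: IS=15 RO=20 EX=25 WR=26  [RAW R0: wait I4 write@19]
I6: IS=20 RO=21 EX=24 WR=25  [struct: FPADD busy until I4 writes@19]
I7: IS=21 RO=27 EX=28 WR=29  [RAW R1: wait I5 write@26]

cycle = 15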